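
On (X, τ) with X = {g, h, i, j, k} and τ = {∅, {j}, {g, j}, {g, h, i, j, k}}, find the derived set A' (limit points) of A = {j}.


A' = {g, h, i, k}

For each x ∈ X, list the open sets U ∈ τ with x ∈ U, then check whether U ∩ (A ∖ {x}) ≠ ∅ for every such U.
  x = g: opens ∋ x are {g, j}, {g, h, i, j, k}; each meets A ∖ {g}, so x IS a limit point.
  x = h: opens ∋ x are {g, h, i, j, k}; each meets A ∖ {h}, so x IS a limit point.
  x = i: opens ∋ x are {g, h, i, j, k}; each meets A ∖ {i}, so x IS a limit point.
  x = j: open {j} ∋ x has {j} ∩ (A ∖ {j}) = ∅, so x is NOT a limit point.
  x = k: opens ∋ x are {g, h, i, j, k}; each meets A ∖ {k}, so x IS a limit point.
Collecting: A' = {g, h, i, k}.


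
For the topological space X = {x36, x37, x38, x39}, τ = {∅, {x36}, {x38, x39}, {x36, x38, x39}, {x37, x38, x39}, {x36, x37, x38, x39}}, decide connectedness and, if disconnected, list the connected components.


(X, τ) is disconnected; components = [{x36}, {x37, x38, x39}].

Find clopen sets (U ∈ τ with X ∖ U ∈ τ):
  U = ∅, X ∖ U = {x36, x37, x38, x39} — both open, so U is clopen.
  U = {x36}, X ∖ U = {x37, x38, x39} — both open, so U is clopen.
  U = {x37, x38, x39}, X ∖ U = {x36} — both open, so U is clopen.
  U = {x36, x37, x38, x39}, X ∖ U = ∅ — both open, so U is clopen.
Nontrivial clopen(s) exist: e.g. {x37, x38, x39}. So (X, τ) is disconnected.
Compute connected components by grouping points that agree on all clopens:
  component: {x36}
  component: {x37, x38, x39}


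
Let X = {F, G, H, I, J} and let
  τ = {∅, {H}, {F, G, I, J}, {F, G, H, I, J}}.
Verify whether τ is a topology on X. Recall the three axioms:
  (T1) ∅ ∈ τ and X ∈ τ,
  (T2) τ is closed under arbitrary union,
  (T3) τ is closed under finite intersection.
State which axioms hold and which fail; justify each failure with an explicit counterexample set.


τ IS a topology on X.

Axiom (T1): ∅ ∈ τ? Yes; X ∈ τ? Yes.
Axiom (T2/T3): check pairwise unions and intersections of members of τ.
All pairwise intersections and unions checked — each lies in τ. Therefore τ satisfies (T1), (T2), (T3): it IS a topology on X.


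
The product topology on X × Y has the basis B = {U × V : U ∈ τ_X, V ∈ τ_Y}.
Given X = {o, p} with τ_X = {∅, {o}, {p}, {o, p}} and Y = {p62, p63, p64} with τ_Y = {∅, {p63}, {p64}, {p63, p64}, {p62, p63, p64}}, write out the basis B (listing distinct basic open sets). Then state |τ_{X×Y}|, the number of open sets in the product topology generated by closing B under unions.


Basis B = {∅ × ∅, {o} × {p63}, {o} × {p64}, {p} × {p63}, {p} × {p64}, {o} × {p63, p64}, {o, p} × {p63}, {o, p} × {p64}, {p} × {p63, p64}, {o} × {p62, p63, p64}, {p} × {p62, p63, p64}, {o, p} × {p63, p64}, {o, p} × {p62, p63, p64}}; |τ_{X×Y}| = 25.

Enumerate products U × V with U ∈ τ_X, V ∈ τ_Y (deduplicated):
  ∅ × ∅ = {} (∅)
  {o} × {p63} = {(o,p63)}
  {o} × {p64} = {(o,p64)}
  {p} × {p63} = {(p,p63)}
  {p} × {p64} = {(p,p64)}
  {o} × {p63, p64} = {(o,p63), (o,p64)}
  {o, p} × {p63} = {(o,p63), (p,p63)}
  {o, p} × {p64} = {(o,p64), (p,p64)}
  {p} × {p63, p64} = {(p,p63), (p,p64)}
  {o} × {p62, p63, p64} = {(o,p62), (o,p63), (o,p64)}
  {p} × {p62, p63, p64} = {(p,p62), (p,p63), (p,p64)}
  {o, p} × {p63, p64} = {(o,p63), (o,p64), (p,p63), (p,p64)}
  {o, p} × {p62, p63, p64} = {(o,p62), (o,p63), (o,p64), (p,p62), (p,p63), (p,p64)}
These 13 distinct sets form the basis B.
Close under arbitrary unions to get τ_{X×Y}; counting gives |τ_{X×Y}| = 25.


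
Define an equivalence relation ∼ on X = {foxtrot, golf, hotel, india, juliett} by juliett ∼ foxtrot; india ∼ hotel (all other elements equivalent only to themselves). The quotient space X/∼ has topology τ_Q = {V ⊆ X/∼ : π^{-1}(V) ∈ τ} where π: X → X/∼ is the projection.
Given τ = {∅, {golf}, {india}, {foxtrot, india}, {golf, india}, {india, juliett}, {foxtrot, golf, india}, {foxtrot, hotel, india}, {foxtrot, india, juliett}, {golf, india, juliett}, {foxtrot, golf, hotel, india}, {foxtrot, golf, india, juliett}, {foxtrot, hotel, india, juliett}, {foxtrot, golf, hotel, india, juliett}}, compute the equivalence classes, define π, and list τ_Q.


X/∼ = {[foxtrot=juliett], [golf], [hotel=india]}; |τ_Q| = 4.

Equivalence classes: [foxtrot=juliett], [golf], [hotel=india].
Quotient map π: X → X/∼ sends foxtrot ↦ [foxtrot=juliett], golf ↦ [golf], hotel ↦ [hotel=india], india ↦ [hotel=india], juliett ↦ [foxtrot=juliett].
For each subset V ⊆ X/∼, compute π^{-1}(V) ⊆ X and check whether π^{-1}(V) ∈ τ. V is open in τ_Q iff π^{-1}(V) ∈ τ.
  V = {}: π^{-1}(V) = ∅ ∈ τ ✓.
  V = {[foxtrot=juliett]}: π^{-1}(V) = {foxtrot, juliett} ∉ τ ✗.
  V = {[golf]}: π^{-1}(V) = {golf} ∈ τ ✓.
  V = {[foxtrot=juliett], [golf]}: π^{-1}(V) = {foxtrot, golf, juliett} ∉ τ ✗.
  V = {[hotel=india]}: π^{-1}(V) = {hotel, india} ∉ τ ✗.
  V = {[foxtrot=juliett], [hotel=india]}: π^{-1}(V) = {foxtrot, hotel, india, juliett} ∈ τ ✓.
  V = {[golf], [hotel=india]}: π^{-1}(V) = {golf, hotel, india} ∉ τ ✗.
  V = {[foxtrot=juliett], [golf], [hotel=india]}: π^{-1}(V) = {foxtrot, golf, hotel, india, juliett} ∈ τ ✓.
Open sets in the quotient: τ_Q = {{}, {[golf]}, {[foxtrot=juliett], [hotel=india]}, {[foxtrot=juliett], [golf], [hotel=india]}} (4 elements).


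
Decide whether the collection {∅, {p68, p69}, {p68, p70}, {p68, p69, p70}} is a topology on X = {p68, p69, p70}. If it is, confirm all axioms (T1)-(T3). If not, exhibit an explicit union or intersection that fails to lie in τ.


τ is NOT a topology on X.

Axiom (T1): ∅ ∈ τ? Yes; X ∈ τ? Yes.
Axiom (T2/T3): check pairwise unions and intersections of members of τ.
Counterexample for (T3): {p68, p69} ∩ {p68, p70} = {p68} ∉ τ. Therefore τ is NOT a topology.


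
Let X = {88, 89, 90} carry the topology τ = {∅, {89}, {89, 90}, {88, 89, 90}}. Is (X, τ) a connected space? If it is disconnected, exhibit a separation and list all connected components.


(X, τ) is connected.

Find clopen sets (U ∈ τ with X ∖ U ∈ τ):
  U = ∅, X ∖ U = {88, 89, 90} — both open, so U is clopen.
  U = {88, 89, 90}, X ∖ U = ∅ — both open, so U is clopen.
Only trivial clopens (∅ and X) exist, so (X, τ) is connected.
Compute connected components by grouping points that agree on all clopens:
  component: {88, 89, 90}


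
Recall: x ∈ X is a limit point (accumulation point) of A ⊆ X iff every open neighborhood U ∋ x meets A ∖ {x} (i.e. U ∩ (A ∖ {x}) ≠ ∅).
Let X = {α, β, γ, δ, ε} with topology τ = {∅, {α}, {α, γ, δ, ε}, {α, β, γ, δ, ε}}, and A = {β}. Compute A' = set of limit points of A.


A' = ∅

For each x ∈ X, list the open sets U ∈ τ with x ∈ U, then check whether U ∩ (A ∖ {x}) ≠ ∅ for every such U.
  x = α: open {α} ∋ x has {α} ∩ (A ∖ {α}) = ∅, so x is NOT a limit point.
  x = β: open {α, β, γ, δ, ε} ∋ x has {α, β, γ, δ, ε} ∩ (A ∖ {β}) = ∅, so x is NOT a limit point.
  x = γ: open {α, γ, δ, ε} ∋ x has {α, γ, δ, ε} ∩ (A ∖ {γ}) = ∅, so x is NOT a limit point.
  x = δ: open {α, γ, δ, ε} ∋ x has {α, γ, δ, ε} ∩ (A ∖ {δ}) = ∅, so x is NOT a limit point.
  x = ε: open {α, γ, δ, ε} ∋ x has {α, γ, δ, ε} ∩ (A ∖ {ε}) = ∅, so x is NOT a limit point.
Collecting: A' = ∅.


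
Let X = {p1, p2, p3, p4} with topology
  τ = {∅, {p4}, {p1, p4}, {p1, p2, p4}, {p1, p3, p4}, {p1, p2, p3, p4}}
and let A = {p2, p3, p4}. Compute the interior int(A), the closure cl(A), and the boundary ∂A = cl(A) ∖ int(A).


int(A) = {p4}, cl(A) = {p1, p2, p3, p4}, ∂A = {p1, p2, p3}.

Closed sets in (X, τ) are complements of opens:
  closed(X, τ) = {∅, {p2}, {p3}, {p2, p3}, {p1, p2, p3}, {p1, p2, p3, p4}}.
int(A) = ⋃ {U ∈ τ : U ⊆ A}. Opens contained in A: ∅, {p4}.
Taking the union of these: int(A) = {p4}.
cl(A) = ⋂ {C closed : A ⊆ C}. Closed sets containing A: {p1, p2, p3, p4}.
Intersecting these: cl(A) = {p1, p2, p3, p4}.
∂A = cl(A) ∖ int(A) = {p1, p2, p3, p4} ∖ {p4} = {p1, p2, p3}.


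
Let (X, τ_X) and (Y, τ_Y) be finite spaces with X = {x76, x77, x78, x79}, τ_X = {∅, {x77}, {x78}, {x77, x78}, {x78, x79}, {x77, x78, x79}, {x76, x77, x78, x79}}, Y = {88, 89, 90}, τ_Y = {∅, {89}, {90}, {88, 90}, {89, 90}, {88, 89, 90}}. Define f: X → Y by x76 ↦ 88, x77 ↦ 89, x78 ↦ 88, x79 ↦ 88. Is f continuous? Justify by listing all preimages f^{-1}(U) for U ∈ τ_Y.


f is NOT continuous.

Compute f^{-1}(U) for each U ∈ τ_Y:
  U = ∅: f^{-1}(U) = ∅ ∈ τ_X ✓.
  U = {89}: f^{-1}(U) = {x77} ∈ τ_X ✓.
  U = {90}: f^{-1}(U) = ∅ ∈ τ_X ✓.
  U = {88, 90}: f^{-1}(U) = {x76, x78, x79} ∉ τ_X ✗.
  U = {89, 90}: f^{-1}(U) = {x77} ∈ τ_X ✓.
  U = {88, 89, 90}: f^{-1}(U) = {x76, x77, x78, x79} ∈ τ_X ✓.
Found U = {88, 90} with f^{-1}(U) = {x76, x78, x79} not in τ_X. Therefore f is NOT continuous.


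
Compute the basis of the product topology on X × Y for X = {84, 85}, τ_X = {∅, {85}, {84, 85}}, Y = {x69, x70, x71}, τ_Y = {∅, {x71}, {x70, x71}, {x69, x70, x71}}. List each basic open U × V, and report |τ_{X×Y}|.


Basis B = {∅ × ∅, {85} × {x71}, {84, 85} × {x71}, {85} × {x70, x71}, {85} × {x69, x70, x71}, {84, 85} × {x70, x71}, {84, 85} × {x69, x70, x71}}; |τ_{X×Y}| = 10.

Enumerate products U × V with U ∈ τ_X, V ∈ τ_Y (deduplicated):
  ∅ × ∅ = {} (∅)
  {85} × {x71} = {(85,x71)}
  {84, 85} × {x71} = {(84,x71), (85,x71)}
  {85} × {x70, x71} = {(85,x70), (85,x71)}
  {85} × {x69, x70, x71} = {(85,x69), (85,x70), (85,x71)}
  {84, 85} × {x70, x71} = {(84,x70), (84,x71), (85,x70), (85,x71)}
  {84, 85} × {x69, x70, x71} = {(84,x69), (84,x70), (84,x71), (85,x69), (85,x70), (85,x71)}
These 7 distinct sets form the basis B.
Close under arbitrary unions to get τ_{X×Y}; counting gives |τ_{X×Y}| = 10.


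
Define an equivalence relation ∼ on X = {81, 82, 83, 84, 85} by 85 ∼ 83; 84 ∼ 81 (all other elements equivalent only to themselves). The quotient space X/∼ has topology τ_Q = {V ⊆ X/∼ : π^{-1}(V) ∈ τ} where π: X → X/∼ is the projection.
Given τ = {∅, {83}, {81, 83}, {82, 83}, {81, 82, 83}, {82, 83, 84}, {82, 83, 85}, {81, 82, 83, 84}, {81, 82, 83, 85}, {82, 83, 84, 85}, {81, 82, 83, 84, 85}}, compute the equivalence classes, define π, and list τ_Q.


X/∼ = {[81=84], [82], [83=85]}; |τ_Q| = 3.

Equivalence classes: [81=84], [82], [83=85].
Quotient map π: X → X/∼ sends 81 ↦ [81=84], 82 ↦ [82], 83 ↦ [83=85], 84 ↦ [81=84], 85 ↦ [83=85].
For each subset V ⊆ X/∼, compute π^{-1}(V) ⊆ X and check whether π^{-1}(V) ∈ τ. V is open in τ_Q iff π^{-1}(V) ∈ τ.
  V = {}: π^{-1}(V) = ∅ ∈ τ ✓.
  V = {[81=84]}: π^{-1}(V) = {81, 84} ∉ τ ✗.
  V = {[82]}: π^{-1}(V) = {82} ∉ τ ✗.
  V = {[81=84], [82]}: π^{-1}(V) = {81, 82, 84} ∉ τ ✗.
  V = {[83=85]}: π^{-1}(V) = {83, 85} ∉ τ ✗.
  V = {[81=84], [83=85]}: π^{-1}(V) = {81, 83, 84, 85} ∉ τ ✗.
  V = {[82], [83=85]}: π^{-1}(V) = {82, 83, 85} ∈ τ ✓.
  V = {[81=84], [82], [83=85]}: π^{-1}(V) = {81, 82, 83, 84, 85} ∈ τ ✓.
Open sets in the quotient: τ_Q = {{}, {[82], [83=85]}, {[81=84], [82], [83=85]}} (3 elements).


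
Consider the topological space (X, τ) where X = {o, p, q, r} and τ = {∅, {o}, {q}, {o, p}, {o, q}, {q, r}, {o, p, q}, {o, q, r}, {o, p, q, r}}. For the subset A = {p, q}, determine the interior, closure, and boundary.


int(A) = {q}, cl(A) = {p, q, r}, ∂A = {p, r}.

Closed sets in (X, τ) are complements of opens:
  closed(X, τ) = {∅, {p}, {r}, {o, p}, {p, r}, {q, r}, {o, p, r}, {p, q, r}, {o, p, q, r}}.
int(A) = ⋃ {U ∈ τ : U ⊆ A}. Opens contained in A: ∅, {q}.
Taking the union of these: int(A) = {q}.
cl(A) = ⋂ {C closed : A ⊆ C}. Closed sets containing A: {p, q, r}, {o, p, q, r}.
Intersecting these: cl(A) = {p, q, r}.
∂A = cl(A) ∖ int(A) = {p, q, r} ∖ {q} = {p, r}.


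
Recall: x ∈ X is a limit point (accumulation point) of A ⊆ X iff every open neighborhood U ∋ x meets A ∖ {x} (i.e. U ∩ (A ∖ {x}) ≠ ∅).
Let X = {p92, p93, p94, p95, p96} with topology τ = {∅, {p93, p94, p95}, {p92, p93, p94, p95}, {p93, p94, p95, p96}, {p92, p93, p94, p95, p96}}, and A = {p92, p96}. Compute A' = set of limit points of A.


A' = ∅

For each x ∈ X, list the open sets U ∈ τ with x ∈ U, then check whether U ∩ (A ∖ {x}) ≠ ∅ for every such U.
  x = p92: open {p92, p93, p94, p95} ∋ x has {p92, p93, p94, p95} ∩ (A ∖ {p92}) = ∅, so x is NOT a limit point.
  x = p93: open {p93, p94, p95} ∋ x has {p93, p94, p95} ∩ (A ∖ {p93}) = ∅, so x is NOT a limit point.
  x = p94: open {p93, p94, p95} ∋ x has {p93, p94, p95} ∩ (A ∖ {p94}) = ∅, so x is NOT a limit point.
  x = p95: open {p93, p94, p95} ∋ x has {p93, p94, p95} ∩ (A ∖ {p95}) = ∅, so x is NOT a limit point.
  x = p96: open {p93, p94, p95, p96} ∋ x has {p93, p94, p95, p96} ∩ (A ∖ {p96}) = ∅, so x is NOT a limit point.
Collecting: A' = ∅.


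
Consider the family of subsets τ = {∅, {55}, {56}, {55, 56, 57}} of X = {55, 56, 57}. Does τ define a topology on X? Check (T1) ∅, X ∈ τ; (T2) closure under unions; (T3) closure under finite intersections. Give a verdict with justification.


τ is NOT a topology on X.

Axiom (T1): ∅ ∈ τ? Yes; X ∈ τ? Yes.
Axiom (T2/T3): check pairwise unions and intersections of members of τ.
Counterexample for (T2): {55} ∪ {56} = {55, 56} ∉ τ. Therefore τ is NOT a topology.


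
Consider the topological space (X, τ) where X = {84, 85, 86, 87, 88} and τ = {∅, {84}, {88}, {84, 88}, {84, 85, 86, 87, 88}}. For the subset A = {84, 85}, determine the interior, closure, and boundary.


int(A) = {84}, cl(A) = {84, 85, 86, 87}, ∂A = {85, 86, 87}.

Closed sets in (X, τ) are complements of opens:
  closed(X, τ) = {∅, {85, 86, 87}, {84, 85, 86, 87}, {85, 86, 87, 88}, {84, 85, 86, 87, 88}}.
int(A) = ⋃ {U ∈ τ : U ⊆ A}. Opens contained in A: ∅, {84}.
Taking the union of these: int(A) = {84}.
cl(A) = ⋂ {C closed : A ⊆ C}. Closed sets containing A: {84, 85, 86, 87}, {84, 85, 86, 87, 88}.
Intersecting these: cl(A) = {84, 85, 86, 87}.
∂A = cl(A) ∖ int(A) = {84, 85, 86, 87} ∖ {84} = {85, 86, 87}.


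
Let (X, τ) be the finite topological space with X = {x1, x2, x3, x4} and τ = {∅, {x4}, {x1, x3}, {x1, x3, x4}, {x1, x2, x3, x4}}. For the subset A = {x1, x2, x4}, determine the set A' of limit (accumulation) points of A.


A' = {x2, x3}

For each x ∈ X, list the open sets U ∈ τ with x ∈ U, then check whether U ∩ (A ∖ {x}) ≠ ∅ for every such U.
  x = x1: open {x1, x3} ∋ x has {x1, x3} ∩ (A ∖ {x1}) = ∅, so x is NOT a limit point.
  x = x2: opens ∋ x are {x1, x2, x3, x4}; each meets A ∖ {x2}, so x IS a limit point.
  x = x3: opens ∋ x are {x1, x3}, {x1, x3, x4}, {x1, x2, x3, x4}; each meets A ∖ {x3}, so x IS a limit point.
  x = x4: open {x4} ∋ x has {x4} ∩ (A ∖ {x4}) = ∅, so x is NOT a limit point.
Collecting: A' = {x2, x3}.


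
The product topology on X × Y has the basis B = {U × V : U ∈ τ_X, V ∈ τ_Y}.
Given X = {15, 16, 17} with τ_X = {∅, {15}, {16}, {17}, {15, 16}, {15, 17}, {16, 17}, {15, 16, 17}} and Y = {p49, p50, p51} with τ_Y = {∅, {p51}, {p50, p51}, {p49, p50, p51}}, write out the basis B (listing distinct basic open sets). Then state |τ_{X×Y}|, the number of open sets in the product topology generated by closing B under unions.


Basis B = {∅ × ∅, {15} × {p51}, {16} × {p51}, {17} × {p51}, {15} × {p50, p51}, {15, 16} × {p51}, {15, 17} × {p51}, {16} × {p50, p51}, {16, 17} × {p51}, {17} × {p50, p51}, {15} × {p49, p50, p51}, {15, 16, 17} × {p51}, {16} × {p49, p50, p51}, {17} × {p49, p50, p51}, {15, 16} × {p50, p51}, {15, 17} × {p50, p51}, {16, 17} × {p50, p51}, {15, 16} × {p49, p50, p51}, {15, 17} × {p49, p50, p51}, {15, 16, 17} × {p50, p51}, {16, 17} × {p49, p50, p51}, {15, 16, 17} × {p49, p50, p51}}; |τ_{X×Y}| = 64.

Enumerate products U × V with U ∈ τ_X, V ∈ τ_Y (deduplicated):
  ∅ × ∅ = {} (∅)
  {15} × {p51} = {(15,p51)}
  {16} × {p51} = {(16,p51)}
  {17} × {p51} = {(17,p51)}
  {15} × {p50, p51} = {(15,p50), (15,p51)}
  {15, 16} × {p51} = {(15,p51), (16,p51)}
  {15, 17} × {p51} = {(15,p51), (17,p51)}
  {16} × {p50, p51} = {(16,p50), (16,p51)}
  {16, 17} × {p51} = {(16,p51), (17,p51)}
  {17} × {p50, p51} = {(17,p50), (17,p51)}
  {15} × {p49, p50, p51} = {(15,p49), (15,p50), (15,p51)}
  {15, 16, 17} × {p51} = {(15,p51), (16,p51), (17,p51)}
  {16} × {p49, p50, p51} = {(16,p49), (16,p50), (16,p51)}
  {17} × {p49, p50, p51} = {(17,p49), (17,p50), (17,p51)}
  {15, 16} × {p50, p51} = {(15,p50), (15,p51), (16,p50), (16,p51)}
  {15, 17} × {p50, p51} = {(15,p50), (15,p51), (17,p50), (17,p51)}
  {16, 17} × {p50, p51} = {(16,p50), (16,p51), (17,p50), (17,p51)}
  {15, 16} × {p49, p50, p51} = {(15,p49), (15,p50), (15,p51), (16,p49), (16,p50), (16,p51)}
  {15, 17} × {p49, p50, p51} = {(15,p49), (15,p50), (15,p51), (17,p49), (17,p50), (17,p51)}
  {15, 16, 17} × {p50, p51} = {(15,p50), (15,p51), (16,p50), (16,p51), (17,p50), (17,p51)}
  {16, 17} × {p49, p50, p51} = {(16,p49), (16,p50), (16,p51), (17,p49), (17,p50), (17,p51)}
  {15, 16, 17} × {p49, p50, p51} = {(15,p49), (15,p50), (15,p51), (16,p49), (16,p50), (16,p51), (17,p49), (17,p50), (17,p51)}
These 22 distinct sets form the basis B.
Close under arbitrary unions to get τ_{X×Y}; counting gives |τ_{X×Y}| = 64.


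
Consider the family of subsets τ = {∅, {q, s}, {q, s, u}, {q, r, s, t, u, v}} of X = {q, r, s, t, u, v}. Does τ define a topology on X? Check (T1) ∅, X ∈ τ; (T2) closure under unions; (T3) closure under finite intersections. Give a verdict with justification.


τ IS a topology on X.

Axiom (T1): ∅ ∈ τ? Yes; X ∈ τ? Yes.
Axiom (T2/T3): check pairwise unions and intersections of members of τ.
All pairwise intersections and unions checked — each lies in τ. Therefore τ satisfies (T1), (T2), (T3): it IS a topology on X.


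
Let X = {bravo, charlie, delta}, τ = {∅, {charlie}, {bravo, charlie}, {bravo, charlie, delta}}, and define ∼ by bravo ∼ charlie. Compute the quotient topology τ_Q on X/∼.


X/∼ = {[bravo=charlie], [delta]}; |τ_Q| = 3.

Equivalence classes: [bravo=charlie], [delta].
Quotient map π: X → X/∼ sends bravo ↦ [bravo=charlie], charlie ↦ [bravo=charlie], delta ↦ [delta].
For each subset V ⊆ X/∼, compute π^{-1}(V) ⊆ X and check whether π^{-1}(V) ∈ τ. V is open in τ_Q iff π^{-1}(V) ∈ τ.
  V = {}: π^{-1}(V) = ∅ ∈ τ ✓.
  V = {[bravo=charlie]}: π^{-1}(V) = {bravo, charlie} ∈ τ ✓.
  V = {[delta]}: π^{-1}(V) = {delta} ∉ τ ✗.
  V = {[bravo=charlie], [delta]}: π^{-1}(V) = {bravo, charlie, delta} ∈ τ ✓.
Open sets in the quotient: τ_Q = {{}, {[bravo=charlie]}, {[bravo=charlie], [delta]}} (3 elements).


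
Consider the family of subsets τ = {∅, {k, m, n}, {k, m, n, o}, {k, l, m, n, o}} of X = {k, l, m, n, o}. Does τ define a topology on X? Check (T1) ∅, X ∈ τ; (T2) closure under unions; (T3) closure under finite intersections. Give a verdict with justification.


τ IS a topology on X.

Axiom (T1): ∅ ∈ τ? Yes; X ∈ τ? Yes.
Axiom (T2/T3): check pairwise unions and intersections of members of τ.
All pairwise intersections and unions checked — each lies in τ. Therefore τ satisfies (T1), (T2), (T3): it IS a topology on X.


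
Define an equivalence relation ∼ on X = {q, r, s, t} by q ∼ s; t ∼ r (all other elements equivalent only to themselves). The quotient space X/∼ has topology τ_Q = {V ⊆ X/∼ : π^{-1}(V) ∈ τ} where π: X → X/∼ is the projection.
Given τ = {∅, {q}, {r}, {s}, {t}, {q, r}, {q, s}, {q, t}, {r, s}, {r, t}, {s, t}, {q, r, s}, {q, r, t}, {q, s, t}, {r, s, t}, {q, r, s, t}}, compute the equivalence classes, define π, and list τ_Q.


X/∼ = {[q=s], [r=t]}; |τ_Q| = 4.

Equivalence classes: [q=s], [r=t].
Quotient map π: X → X/∼ sends q ↦ [q=s], r ↦ [r=t], s ↦ [q=s], t ↦ [r=t].
For each subset V ⊆ X/∼, compute π^{-1}(V) ⊆ X and check whether π^{-1}(V) ∈ τ. V is open in τ_Q iff π^{-1}(V) ∈ τ.
  V = {}: π^{-1}(V) = ∅ ∈ τ ✓.
  V = {[q=s]}: π^{-1}(V) = {q, s} ∈ τ ✓.
  V = {[r=t]}: π^{-1}(V) = {r, t} ∈ τ ✓.
  V = {[q=s], [r=t]}: π^{-1}(V) = {q, r, s, t} ∈ τ ✓.
Open sets in the quotient: τ_Q = {{}, {[q=s]}, {[r=t]}, {[q=s], [r=t]}} (4 elements).


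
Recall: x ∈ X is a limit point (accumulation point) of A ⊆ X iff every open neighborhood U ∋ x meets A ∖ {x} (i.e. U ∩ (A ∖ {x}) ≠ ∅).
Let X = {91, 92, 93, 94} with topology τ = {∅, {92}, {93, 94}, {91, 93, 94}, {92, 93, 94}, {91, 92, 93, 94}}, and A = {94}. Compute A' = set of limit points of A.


A' = {91, 93}

For each x ∈ X, list the open sets U ∈ τ with x ∈ U, then check whether U ∩ (A ∖ {x}) ≠ ∅ for every such U.
  x = 91: opens ∋ x are {91, 93, 94}, {91, 92, 93, 94}; each meets A ∖ {91}, so x IS a limit point.
  x = 92: open {92} ∋ x has {92} ∩ (A ∖ {92}) = ∅, so x is NOT a limit point.
  x = 93: opens ∋ x are {93, 94}, {91, 93, 94}, {92, 93, 94}, {91, 92, 93, 94}; each meets A ∖ {93}, so x IS a limit point.
  x = 94: open {93, 94} ∋ x has {93, 94} ∩ (A ∖ {94}) = ∅, so x is NOT a limit point.
Collecting: A' = {91, 93}.


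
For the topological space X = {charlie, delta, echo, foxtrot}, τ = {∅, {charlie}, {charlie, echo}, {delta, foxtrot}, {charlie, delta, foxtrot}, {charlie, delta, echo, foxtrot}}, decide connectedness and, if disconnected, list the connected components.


(X, τ) is disconnected; components = [{charlie, echo}, {delta, foxtrot}].

Find clopen sets (U ∈ τ with X ∖ U ∈ τ):
  U = ∅, X ∖ U = {charlie, delta, echo, foxtrot} — both open, so U is clopen.
  U = {charlie, echo}, X ∖ U = {delta, foxtrot} — both open, so U is clopen.
  U = {delta, foxtrot}, X ∖ U = {charlie, echo} — both open, so U is clopen.
  U = {charlie, delta, echo, foxtrot}, X ∖ U = ∅ — both open, so U is clopen.
Nontrivial clopen(s) exist: e.g. {delta, foxtrot}. So (X, τ) is disconnected.
Compute connected components by grouping points that agree on all clopens:
  component: {charlie, echo}
  component: {delta, foxtrot}


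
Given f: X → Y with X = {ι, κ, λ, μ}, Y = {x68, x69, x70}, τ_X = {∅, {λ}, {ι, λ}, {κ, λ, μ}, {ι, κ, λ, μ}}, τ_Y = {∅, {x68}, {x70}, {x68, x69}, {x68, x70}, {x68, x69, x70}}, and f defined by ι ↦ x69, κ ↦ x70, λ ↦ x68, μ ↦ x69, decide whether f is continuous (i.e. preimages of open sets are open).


f is NOT continuous.

Compute f^{-1}(U) for each U ∈ τ_Y:
  U = ∅: f^{-1}(U) = ∅ ∈ τ_X ✓.
  U = {x68}: f^{-1}(U) = {λ} ∈ τ_X ✓.
  U = {x70}: f^{-1}(U) = {κ} ∉ τ_X ✗.
  U = {x68, x69}: f^{-1}(U) = {ι, λ, μ} ∉ τ_X ✗.
  U = {x68, x70}: f^{-1}(U) = {κ, λ} ∉ τ_X ✗.
  U = {x68, x69, x70}: f^{-1}(U) = {ι, κ, λ, μ} ∈ τ_X ✓.
Found U = {x70} with f^{-1}(U) = {κ} not in τ_X. Therefore f is NOT continuous.


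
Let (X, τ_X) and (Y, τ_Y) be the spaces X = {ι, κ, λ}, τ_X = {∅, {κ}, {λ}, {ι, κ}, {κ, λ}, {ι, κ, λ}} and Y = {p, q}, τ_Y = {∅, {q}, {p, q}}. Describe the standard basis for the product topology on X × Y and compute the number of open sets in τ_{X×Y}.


Basis B = {∅ × ∅, {κ} × {q}, {λ} × {q}, {ι, κ} × {q}, {κ} × {p, q}, {κ, λ} × {q}, {λ} × {p, q}, {ι, κ, λ} × {q}, {ι, κ} × {p, q}, {κ, λ} × {p, q}, {ι, κ, λ} × {p, q}}; |τ_{X×Y}| = 18.

Enumerate products U × V with U ∈ τ_X, V ∈ τ_Y (deduplicated):
  ∅ × ∅ = {} (∅)
  {κ} × {q} = {(κ,q)}
  {λ} × {q} = {(λ,q)}
  {ι, κ} × {q} = {(ι,q), (κ,q)}
  {κ} × {p, q} = {(κ,p), (κ,q)}
  {κ, λ} × {q} = {(κ,q), (λ,q)}
  {λ} × {p, q} = {(λ,p), (λ,q)}
  {ι, κ, λ} × {q} = {(ι,q), (κ,q), (λ,q)}
  {ι, κ} × {p, q} = {(ι,p), (ι,q), (κ,p), (κ,q)}
  {κ, λ} × {p, q} = {(κ,p), (κ,q), (λ,p), (λ,q)}
  {ι, κ, λ} × {p, q} = {(ι,p), (ι,q), (κ,p), (κ,q), (λ,p), (λ,q)}
These 11 distinct sets form the basis B.
Close under arbitrary unions to get τ_{X×Y}; counting gives |τ_{X×Y}| = 18.


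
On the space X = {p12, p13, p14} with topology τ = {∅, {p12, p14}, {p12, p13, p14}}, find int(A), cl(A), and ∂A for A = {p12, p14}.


int(A) = {p12, p14}, cl(A) = {p12, p13, p14}, ∂A = {p13}.

Closed sets in (X, τ) are complements of opens:
  closed(X, τ) = {∅, {p13}, {p12, p13, p14}}.
int(A) = ⋃ {U ∈ τ : U ⊆ A}. Opens contained in A: ∅, {p12, p14}.
Taking the union of these: int(A) = {p12, p14}.
cl(A) = ⋂ {C closed : A ⊆ C}. Closed sets containing A: {p12, p13, p14}.
Intersecting these: cl(A) = {p12, p13, p14}.
∂A = cl(A) ∖ int(A) = {p12, p13, p14} ∖ {p12, p14} = {p13}.


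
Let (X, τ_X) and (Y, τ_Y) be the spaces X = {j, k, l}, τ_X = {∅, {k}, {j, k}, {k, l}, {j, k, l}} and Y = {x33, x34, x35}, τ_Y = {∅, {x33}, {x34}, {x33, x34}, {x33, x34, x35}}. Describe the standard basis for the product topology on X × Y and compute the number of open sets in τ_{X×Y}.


Basis B = {∅ × ∅, {k} × {x33}, {k} × {x34}, {j, k} × {x33}, {j, k} × {x34}, {k} × {x33, x34}, {k, l} × {x33}, {k, l} × {x34}, {j, k, l} × {x33}, {j, k, l} × {x34}, {k} × {x33, x34, x35}, {j, k} × {x33, x34}, {k, l} × {x33, x34}, {j, k} × {x33, x34, x35}, {j, k, l} × {x33, x34}, {k, l} × {x33, x34, x35}, {j, k, l} × {x33, x34, x35}}; |τ_{X×Y}| = 50.

Enumerate products U × V with U ∈ τ_X, V ∈ τ_Y (deduplicated):
  ∅ × ∅ = {} (∅)
  {k} × {x33} = {(k,x33)}
  {k} × {x34} = {(k,x34)}
  {j, k} × {x33} = {(j,x33), (k,x33)}
  {j, k} × {x34} = {(j,x34), (k,x34)}
  {k} × {x33, x34} = {(k,x33), (k,x34)}
  {k, l} × {x33} = {(k,x33), (l,x33)}
  {k, l} × {x34} = {(k,x34), (l,x34)}
  {j, k, l} × {x33} = {(j,x33), (k,x33), (l,x33)}
  {j, k, l} × {x34} = {(j,x34), (k,x34), (l,x34)}
  {k} × {x33, x34, x35} = {(k,x33), (k,x34), (k,x35)}
  {j, k} × {x33, x34} = {(j,x33), (j,x34), (k,x33), (k,x34)}
  {k, l} × {x33, x34} = {(k,x33), (k,x34), (l,x33), (l,x34)}
  {j, k} × {x33, x34, x35} = {(j,x33), (j,x34), (j,x35), (k,x33), (k,x34), (k,x35)}
  {j, k, l} × {x33, x34} = {(j,x33), (j,x34), (k,x33), (k,x34), (l,x33), (l,x34)}
  {k, l} × {x33, x34, x35} = {(k,x33), (k,x34), (k,x35), (l,x33), (l,x34), (l,x35)}
  {j, k, l} × {x33, x34, x35} = {(j,x33), (j,x34), (j,x35), (k,x33), (k,x34), (k,x35), (l,x33), (l,x34), (l,x35)}
These 17 distinct sets form the basis B.
Close under arbitrary unions to get τ_{X×Y}; counting gives |τ_{X×Y}| = 50.


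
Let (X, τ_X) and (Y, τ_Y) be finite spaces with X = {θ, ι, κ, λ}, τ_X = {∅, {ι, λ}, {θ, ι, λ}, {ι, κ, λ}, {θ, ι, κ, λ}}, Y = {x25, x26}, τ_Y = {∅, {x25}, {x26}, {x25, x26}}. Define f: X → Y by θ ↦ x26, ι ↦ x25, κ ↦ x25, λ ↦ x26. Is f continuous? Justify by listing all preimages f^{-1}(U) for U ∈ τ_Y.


f is NOT continuous.

Compute f^{-1}(U) for each U ∈ τ_Y:
  U = ∅: f^{-1}(U) = ∅ ∈ τ_X ✓.
  U = {x25}: f^{-1}(U) = {ι, κ} ∉ τ_X ✗.
  U = {x26}: f^{-1}(U) = {θ, λ} ∉ τ_X ✗.
  U = {x25, x26}: f^{-1}(U) = {θ, ι, κ, λ} ∈ τ_X ✓.
Found U = {x25} with f^{-1}(U) = {ι, κ} not in τ_X. Therefore f is NOT continuous.


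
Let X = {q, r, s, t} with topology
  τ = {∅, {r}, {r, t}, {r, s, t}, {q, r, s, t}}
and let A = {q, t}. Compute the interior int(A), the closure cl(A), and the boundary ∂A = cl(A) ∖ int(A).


int(A) = ∅, cl(A) = {q, s, t}, ∂A = {q, s, t}.

Closed sets in (X, τ) are complements of opens:
  closed(X, τ) = {∅, {q}, {q, s}, {q, s, t}, {q, r, s, t}}.
int(A) = ⋃ {U ∈ τ : U ⊆ A}. Opens contained in A: ∅.
Taking the union of these: int(A) = ∅.
cl(A) = ⋂ {C closed : A ⊆ C}. Closed sets containing A: {q, s, t}, {q, r, s, t}.
Intersecting these: cl(A) = {q, s, t}.
∂A = cl(A) ∖ int(A) = {q, s, t} ∖ ∅ = {q, s, t}.


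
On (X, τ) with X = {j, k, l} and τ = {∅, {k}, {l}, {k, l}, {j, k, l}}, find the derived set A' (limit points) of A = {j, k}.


A' = {j}

For each x ∈ X, list the open sets U ∈ τ with x ∈ U, then check whether U ∩ (A ∖ {x}) ≠ ∅ for every such U.
  x = j: opens ∋ x are {j, k, l}; each meets A ∖ {j}, so x IS a limit point.
  x = k: open {k} ∋ x has {k} ∩ (A ∖ {k}) = ∅, so x is NOT a limit point.
  x = l: open {l} ∋ x has {l} ∩ (A ∖ {l}) = ∅, so x is NOT a limit point.
Collecting: A' = {j}.


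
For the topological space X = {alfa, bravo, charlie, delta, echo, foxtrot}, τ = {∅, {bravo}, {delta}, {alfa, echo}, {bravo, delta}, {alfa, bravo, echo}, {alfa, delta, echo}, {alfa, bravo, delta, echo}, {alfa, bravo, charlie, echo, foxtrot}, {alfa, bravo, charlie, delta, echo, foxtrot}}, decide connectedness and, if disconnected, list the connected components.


(X, τ) is disconnected; components = [{delta}, {alfa, bravo, charlie, echo, foxtrot}].

Find clopen sets (U ∈ τ with X ∖ U ∈ τ):
  U = ∅, X ∖ U = {alfa, bravo, charlie, delta, echo, foxtrot} — both open, so U is clopen.
  U = {delta}, X ∖ U = {alfa, bravo, charlie, echo, foxtrot} — both open, so U is clopen.
  U = {alfa, bravo, charlie, echo, foxtrot}, X ∖ U = {delta} — both open, so U is clopen.
  U = {alfa, bravo, charlie, delta, echo, foxtrot}, X ∖ U = ∅ — both open, so U is clopen.
Nontrivial clopen(s) exist: e.g. {alfa, bravo, charlie, echo, foxtrot}. So (X, τ) is disconnected.
Compute connected components by grouping points that agree on all clopens:
  component: {delta}
  component: {alfa, bravo, charlie, echo, foxtrot}


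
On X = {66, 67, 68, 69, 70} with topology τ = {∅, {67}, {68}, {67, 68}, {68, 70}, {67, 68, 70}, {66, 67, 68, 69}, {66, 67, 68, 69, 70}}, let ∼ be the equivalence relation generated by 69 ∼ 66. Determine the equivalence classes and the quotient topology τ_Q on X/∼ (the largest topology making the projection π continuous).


X/∼ = {[66=69], [67], [68], [70]}; |τ_Q| = 8.

Equivalence classes: [66=69], [67], [68], [70].
Quotient map π: X → X/∼ sends 66 ↦ [66=69], 67 ↦ [67], 68 ↦ [68], 69 ↦ [66=69], 70 ↦ [70].
For each subset V ⊆ X/∼, compute π^{-1}(V) ⊆ X and check whether π^{-1}(V) ∈ τ. V is open in τ_Q iff π^{-1}(V) ∈ τ.
  V = {}: π^{-1}(V) = ∅ ∈ τ ✓.
  V = {[66=69]}: π^{-1}(V) = {66, 69} ∉ τ ✗.
  V = {[67]}: π^{-1}(V) = {67} ∈ τ ✓.
  V = {[66=69], [67]}: π^{-1}(V) = {66, 67, 69} ∉ τ ✗.
  V = {[68]}: π^{-1}(V) = {68} ∈ τ ✓.
  V = {[66=69], [68]}: π^{-1}(V) = {66, 68, 69} ∉ τ ✗.
  V = {[67], [68]}: π^{-1}(V) = {67, 68} ∈ τ ✓.
  V = {[66=69], [67], [68]}: π^{-1}(V) = {66, 67, 68, 69} ∈ τ ✓.
  V = {[70]}: π^{-1}(V) = {70} ∉ τ ✗.
  V = {[66=69], [70]}: π^{-1}(V) = {66, 69, 70} ∉ τ ✗.
  V = {[67], [70]}: π^{-1}(V) = {67, 70} ∉ τ ✗.
  V = {[66=69], [67], [70]}: π^{-1}(V) = {66, 67, 69, 70} ∉ τ ✗.
  V = {[68], [70]}: π^{-1}(V) = {68, 70} ∈ τ ✓.
  V = {[66=69], [68], [70]}: π^{-1}(V) = {66, 68, 69, 70} ∉ τ ✗.
  V = {[67], [68], [70]}: π^{-1}(V) = {67, 68, 70} ∈ τ ✓.
  V = {[66=69], [67], [68], [70]}: π^{-1}(V) = {66, 67, 68, 69, 70} ∈ τ ✓.
Open sets in the quotient: τ_Q = {{}, {[67]}, {[68]}, {[67], [68]}, {[66=69], [67], [68]}, {[68], [70]}, {[67], [68], [70]}, {[66=69], [67], [68], [70]}} (8 elements).


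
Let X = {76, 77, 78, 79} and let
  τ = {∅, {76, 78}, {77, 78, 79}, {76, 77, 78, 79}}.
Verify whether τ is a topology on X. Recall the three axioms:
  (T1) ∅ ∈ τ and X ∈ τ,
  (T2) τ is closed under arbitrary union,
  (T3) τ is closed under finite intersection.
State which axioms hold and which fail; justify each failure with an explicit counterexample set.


τ is NOT a topology on X.

Axiom (T1): ∅ ∈ τ? Yes; X ∈ τ? Yes.
Axiom (T2/T3): check pairwise unions and intersections of members of τ.
Counterexample for (T3): {76, 78} ∩ {77, 78, 79} = {78} ∉ τ. Therefore τ is NOT a topology.


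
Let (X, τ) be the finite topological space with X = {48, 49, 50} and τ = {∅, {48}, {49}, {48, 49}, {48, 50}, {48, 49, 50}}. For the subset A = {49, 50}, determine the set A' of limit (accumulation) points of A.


A' = ∅

For each x ∈ X, list the open sets U ∈ τ with x ∈ U, then check whether U ∩ (A ∖ {x}) ≠ ∅ for every such U.
  x = 48: open {48} ∋ x has {48} ∩ (A ∖ {48}) = ∅, so x is NOT a limit point.
  x = 49: open {49} ∋ x has {49} ∩ (A ∖ {49}) = ∅, so x is NOT a limit point.
  x = 50: open {48, 50} ∋ x has {48, 50} ∩ (A ∖ {50}) = ∅, so x is NOT a limit point.
Collecting: A' = ∅.


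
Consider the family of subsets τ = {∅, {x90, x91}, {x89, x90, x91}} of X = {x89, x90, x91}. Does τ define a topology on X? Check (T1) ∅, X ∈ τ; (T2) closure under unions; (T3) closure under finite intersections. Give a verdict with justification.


τ IS a topology on X.

Axiom (T1): ∅ ∈ τ? Yes; X ∈ τ? Yes.
Axiom (T2/T3): check pairwise unions and intersections of members of τ.
All pairwise intersections and unions checked — each lies in τ. Therefore τ satisfies (T1), (T2), (T3): it IS a topology on X.


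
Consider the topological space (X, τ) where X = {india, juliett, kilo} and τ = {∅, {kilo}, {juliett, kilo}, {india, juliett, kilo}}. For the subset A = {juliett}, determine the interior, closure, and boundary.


int(A) = ∅, cl(A) = {india, juliett}, ∂A = {india, juliett}.

Closed sets in (X, τ) are complements of opens:
  closed(X, τ) = {∅, {india}, {india, juliett}, {india, juliett, kilo}}.
int(A) = ⋃ {U ∈ τ : U ⊆ A}. Opens contained in A: ∅.
Taking the union of these: int(A) = ∅.
cl(A) = ⋂ {C closed : A ⊆ C}. Closed sets containing A: {india, juliett}, {india, juliett, kilo}.
Intersecting these: cl(A) = {india, juliett}.
∂A = cl(A) ∖ int(A) = {india, juliett} ∖ ∅ = {india, juliett}.


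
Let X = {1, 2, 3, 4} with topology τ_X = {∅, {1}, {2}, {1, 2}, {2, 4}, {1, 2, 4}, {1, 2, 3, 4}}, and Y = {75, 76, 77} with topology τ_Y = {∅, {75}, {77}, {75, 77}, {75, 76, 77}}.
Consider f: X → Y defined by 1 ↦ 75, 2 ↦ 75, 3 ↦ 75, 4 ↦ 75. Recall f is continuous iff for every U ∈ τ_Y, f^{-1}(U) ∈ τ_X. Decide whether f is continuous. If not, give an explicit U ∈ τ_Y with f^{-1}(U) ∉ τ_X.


f IS continuous.

Compute f^{-1}(U) for each U ∈ τ_Y:
  U = ∅: f^{-1}(U) = ∅ ∈ τ_X ✓.
  U = {75}: f^{-1}(U) = {1, 2, 3, 4} ∈ τ_X ✓.
  U = {77}: f^{-1}(U) = ∅ ∈ τ_X ✓.
  U = {75, 77}: f^{-1}(U) = {1, 2, 3, 4} ∈ τ_X ✓.
  U = {75, 76, 77}: f^{-1}(U) = {1, 2, 3, 4} ∈ τ_X ✓.
Every preimage lies in τ_X, so f IS continuous.


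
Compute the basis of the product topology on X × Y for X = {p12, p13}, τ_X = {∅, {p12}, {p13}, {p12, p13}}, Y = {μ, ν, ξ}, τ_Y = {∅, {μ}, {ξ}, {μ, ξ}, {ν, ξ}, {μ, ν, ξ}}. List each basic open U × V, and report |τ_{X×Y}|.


Basis B = {∅ × ∅, {p12} × {μ}, {p12} × {ξ}, {p13} × {μ}, {p13} × {ξ}, {p12} × {μ, ξ}, {p12, p13} × {μ}, {p12} × {ν, ξ}, {p12, p13} × {ξ}, {p13} × {μ, ξ}, {p13} × {ν, ξ}, {p12} × {μ, ν, ξ}, {p13} × {μ, ν, ξ}, {p12, p13} × {μ, ξ}, {p12, p13} × {ν, ξ}, {p12, p13} × {μ, ν, ξ}}; |τ_{X×Y}| = 36.

Enumerate products U × V with U ∈ τ_X, V ∈ τ_Y (deduplicated):
  ∅ × ∅ = {} (∅)
  {p12} × {μ} = {(p12,μ)}
  {p12} × {ξ} = {(p12,ξ)}
  {p13} × {μ} = {(p13,μ)}
  {p13} × {ξ} = {(p13,ξ)}
  {p12} × {μ, ξ} = {(p12,μ), (p12,ξ)}
  {p12, p13} × {μ} = {(p12,μ), (p13,μ)}
  {p12} × {ν, ξ} = {(p12,ν), (p12,ξ)}
  {p12, p13} × {ξ} = {(p12,ξ), (p13,ξ)}
  {p13} × {μ, ξ} = {(p13,μ), (p13,ξ)}
  {p13} × {ν, ξ} = {(p13,ν), (p13,ξ)}
  {p12} × {μ, ν, ξ} = {(p12,μ), (p12,ν), (p12,ξ)}
  {p13} × {μ, ν, ξ} = {(p13,μ), (p13,ν), (p13,ξ)}
  {p12, p13} × {μ, ξ} = {(p12,μ), (p12,ξ), (p13,μ), (p13,ξ)}
  {p12, p13} × {ν, ξ} = {(p12,ν), (p12,ξ), (p13,ν), (p13,ξ)}
  {p12, p13} × {μ, ν, ξ} = {(p12,μ), (p12,ν), (p12,ξ), (p13,μ), (p13,ν), (p13,ξ)}
These 16 distinct sets form the basis B.
Close under arbitrary unions to get τ_{X×Y}; counting gives |τ_{X×Y}| = 36.


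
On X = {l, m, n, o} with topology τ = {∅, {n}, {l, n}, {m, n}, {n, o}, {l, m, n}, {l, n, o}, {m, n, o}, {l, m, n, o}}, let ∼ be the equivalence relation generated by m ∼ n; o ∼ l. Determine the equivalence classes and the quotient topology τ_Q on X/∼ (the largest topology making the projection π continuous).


X/∼ = {[l=o], [m=n]}; |τ_Q| = 3.

Equivalence classes: [l=o], [m=n].
Quotient map π: X → X/∼ sends l ↦ [l=o], m ↦ [m=n], n ↦ [m=n], o ↦ [l=o].
For each subset V ⊆ X/∼, compute π^{-1}(V) ⊆ X and check whether π^{-1}(V) ∈ τ. V is open in τ_Q iff π^{-1}(V) ∈ τ.
  V = {}: π^{-1}(V) = ∅ ∈ τ ✓.
  V = {[l=o]}: π^{-1}(V) = {l, o} ∉ τ ✗.
  V = {[m=n]}: π^{-1}(V) = {m, n} ∈ τ ✓.
  V = {[l=o], [m=n]}: π^{-1}(V) = {l, m, n, o} ∈ τ ✓.
Open sets in the quotient: τ_Q = {{}, {[m=n]}, {[l=o], [m=n]}} (3 elements).


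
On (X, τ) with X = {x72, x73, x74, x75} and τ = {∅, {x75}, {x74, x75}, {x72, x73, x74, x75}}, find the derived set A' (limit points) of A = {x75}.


A' = {x72, x73, x74}

For each x ∈ X, list the open sets U ∈ τ with x ∈ U, then check whether U ∩ (A ∖ {x}) ≠ ∅ for every such U.
  x = x72: opens ∋ x are {x72, x73, x74, x75}; each meets A ∖ {x72}, so x IS a limit point.
  x = x73: opens ∋ x are {x72, x73, x74, x75}; each meets A ∖ {x73}, so x IS a limit point.
  x = x74: opens ∋ x are {x74, x75}, {x72, x73, x74, x75}; each meets A ∖ {x74}, so x IS a limit point.
  x = x75: open {x75} ∋ x has {x75} ∩ (A ∖ {x75}) = ∅, so x is NOT a limit point.
Collecting: A' = {x72, x73, x74}.


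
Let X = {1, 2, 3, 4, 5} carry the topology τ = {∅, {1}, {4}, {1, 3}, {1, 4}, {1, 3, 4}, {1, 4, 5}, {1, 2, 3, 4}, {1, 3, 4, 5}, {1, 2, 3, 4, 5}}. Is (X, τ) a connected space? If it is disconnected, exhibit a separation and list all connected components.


(X, τ) is connected.

Find clopen sets (U ∈ τ with X ∖ U ∈ τ):
  U = ∅, X ∖ U = {1, 2, 3, 4, 5} — both open, so U is clopen.
  U = {1, 2, 3, 4, 5}, X ∖ U = ∅ — both open, so U is clopen.
Only trivial clopens (∅ and X) exist, so (X, τ) is connected.
Compute connected components by grouping points that agree on all clopens:
  component: {1, 2, 3, 4, 5}


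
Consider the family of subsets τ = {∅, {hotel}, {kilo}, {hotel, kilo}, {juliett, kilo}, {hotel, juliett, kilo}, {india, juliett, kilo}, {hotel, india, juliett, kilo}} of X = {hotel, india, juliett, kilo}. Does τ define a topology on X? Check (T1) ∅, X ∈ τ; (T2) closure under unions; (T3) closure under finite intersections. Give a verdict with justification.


τ IS a topology on X.

Axiom (T1): ∅ ∈ τ? Yes; X ∈ τ? Yes.
Axiom (T2/T3): check pairwise unions and intersections of members of τ.
All pairwise intersections and unions checked — each lies in τ. Therefore τ satisfies (T1), (T2), (T3): it IS a topology on X.


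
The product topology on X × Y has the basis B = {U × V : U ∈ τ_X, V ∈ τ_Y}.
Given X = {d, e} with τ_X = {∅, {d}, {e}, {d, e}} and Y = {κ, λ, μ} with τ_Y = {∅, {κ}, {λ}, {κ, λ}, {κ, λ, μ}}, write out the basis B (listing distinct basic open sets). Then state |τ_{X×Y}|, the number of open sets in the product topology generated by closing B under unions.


Basis B = {∅ × ∅, {d} × {κ}, {d} × {λ}, {e} × {κ}, {e} × {λ}, {d} × {κ, λ}, {d, e} × {κ}, {d, e} × {λ}, {e} × {κ, λ}, {d} × {κ, λ, μ}, {e} × {κ, λ, μ}, {d, e} × {κ, λ}, {d, e} × {κ, λ, μ}}; |τ_{X×Y}| = 25.

Enumerate products U × V with U ∈ τ_X, V ∈ τ_Y (deduplicated):
  ∅ × ∅ = {} (∅)
  {d} × {κ} = {(d,κ)}
  {d} × {λ} = {(d,λ)}
  {e} × {κ} = {(e,κ)}
  {e} × {λ} = {(e,λ)}
  {d} × {κ, λ} = {(d,κ), (d,λ)}
  {d, e} × {κ} = {(d,κ), (e,κ)}
  {d, e} × {λ} = {(d,λ), (e,λ)}
  {e} × {κ, λ} = {(e,κ), (e,λ)}
  {d} × {κ, λ, μ} = {(d,κ), (d,λ), (d,μ)}
  {e} × {κ, λ, μ} = {(e,κ), (e,λ), (e,μ)}
  {d, e} × {κ, λ} = {(d,κ), (d,λ), (e,κ), (e,λ)}
  {d, e} × {κ, λ, μ} = {(d,κ), (d,λ), (d,μ), (e,κ), (e,λ), (e,μ)}
These 13 distinct sets form the basis B.
Close under arbitrary unions to get τ_{X×Y}; counting gives |τ_{X×Y}| = 25.
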